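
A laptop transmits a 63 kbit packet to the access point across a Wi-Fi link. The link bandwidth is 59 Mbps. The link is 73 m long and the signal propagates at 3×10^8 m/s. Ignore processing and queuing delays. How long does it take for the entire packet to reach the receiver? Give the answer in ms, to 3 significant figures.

1.07 ms

L = 63000 bits.
Transmission delay = L/R = 63000 / 59000000 = 1.0678 ms.
Propagation delay = d/s = 73 m / 300000000 m/s = 0.000243333 ms.
Total = 1.07 ms.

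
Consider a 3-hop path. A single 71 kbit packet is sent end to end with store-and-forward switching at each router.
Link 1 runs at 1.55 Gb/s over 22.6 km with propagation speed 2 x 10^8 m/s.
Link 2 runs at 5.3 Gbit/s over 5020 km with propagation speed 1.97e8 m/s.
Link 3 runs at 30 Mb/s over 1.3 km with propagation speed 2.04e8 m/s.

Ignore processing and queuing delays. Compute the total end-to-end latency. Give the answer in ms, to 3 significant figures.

28.0 ms

L = 71000 bits.
Transmission delays (L/R per hop): 0.0458065, 0.0133962, 2.36667 ms; sum = 2.42587 ms.
Propagation delays (d/s per hop): 0.113, 25.4822, 0.00637255 ms; sum = 25.6016 ms.
End-to-end = 28.0 ms.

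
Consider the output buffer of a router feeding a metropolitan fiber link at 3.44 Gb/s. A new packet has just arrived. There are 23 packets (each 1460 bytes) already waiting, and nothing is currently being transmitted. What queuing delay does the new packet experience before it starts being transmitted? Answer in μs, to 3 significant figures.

Each queued packet: L/R = 11680/3440000000 = 3.39535 μs.
23 queued → 78.093 μs.
Queuing delay = 78.1 μs.

78.1 μs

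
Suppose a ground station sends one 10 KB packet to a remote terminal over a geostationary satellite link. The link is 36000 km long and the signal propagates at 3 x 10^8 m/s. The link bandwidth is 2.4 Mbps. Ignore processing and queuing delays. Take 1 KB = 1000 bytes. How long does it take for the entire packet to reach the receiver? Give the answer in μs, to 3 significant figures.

153000 μs

L = 80000 bits.
Transmission delay = L/R = 80000 / 2400000 = 33333.3 μs.
Propagation delay = d/s = 36000000 m / 300000000 m/s = 120000 μs.
Total = 153000 μs.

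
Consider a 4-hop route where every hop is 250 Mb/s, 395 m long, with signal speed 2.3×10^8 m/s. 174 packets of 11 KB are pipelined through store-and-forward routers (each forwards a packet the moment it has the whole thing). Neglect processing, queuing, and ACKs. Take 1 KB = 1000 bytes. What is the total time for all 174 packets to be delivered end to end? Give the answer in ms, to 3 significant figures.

Per-hop transmission t_tx = L/R = 88000/250000000 = 0.352 ms.
Per-hop propagation t_prop = 395/2.3e+08 = 0.00171739 ms.
Pipeline fill: first packet needs 4·t_tx to clear all hops; remaining 173 packets each add one t_tx.
Total = (4+174-1)·t_tx + 4·t_prop = 177·0.352 + 4·0.00171739 = 62.3 ms.

62.3 ms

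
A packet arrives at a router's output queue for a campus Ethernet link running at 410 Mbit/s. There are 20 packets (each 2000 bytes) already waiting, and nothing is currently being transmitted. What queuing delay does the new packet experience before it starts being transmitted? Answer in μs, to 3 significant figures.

780 μs

Each queued packet: L/R = 16000/410000000 = 39.0244 μs.
20 queued → 780.488 μs.
Queuing delay = 780 μs.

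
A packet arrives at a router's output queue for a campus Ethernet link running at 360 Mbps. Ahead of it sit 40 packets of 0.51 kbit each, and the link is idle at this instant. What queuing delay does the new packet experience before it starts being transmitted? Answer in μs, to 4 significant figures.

56.67 μs

Each queued packet: L/R = 510/360000000 = 1.41667 μs.
40 queued → 56.6667 μs.
Queuing delay = 56.67 μs.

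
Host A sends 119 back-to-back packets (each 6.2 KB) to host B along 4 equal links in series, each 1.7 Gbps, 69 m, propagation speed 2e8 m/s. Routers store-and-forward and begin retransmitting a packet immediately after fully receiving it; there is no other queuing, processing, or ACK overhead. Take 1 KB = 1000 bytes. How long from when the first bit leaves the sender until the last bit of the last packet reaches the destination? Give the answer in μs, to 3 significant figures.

3560 μs

Per-hop transmission t_tx = L/R = 49600/1700000000 = 29.1765 μs.
Per-hop propagation t_prop = 69/200000000 = 0.345 μs.
Pipeline fill: first packet needs 4·t_tx to clear all hops; remaining 118 packets each add one t_tx.
Total = (4+119-1)·t_tx + 4·t_prop = 122·29.1765 + 4·0.345 = 3560 μs.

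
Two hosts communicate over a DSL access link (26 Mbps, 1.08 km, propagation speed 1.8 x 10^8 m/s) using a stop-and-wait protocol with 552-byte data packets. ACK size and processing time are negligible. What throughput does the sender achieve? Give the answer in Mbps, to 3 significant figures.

t_tx = L/R = 4416/26000000 = 0.000169846 s.
t_prop = 1080/180000000 = 6e-06 s; RTT = 1.2e-05 s.
Cycle = t_tx + RTT = 0.000181846 s.
Throughput = L / cycle = 4416 / 0.000181846 = 24.3 Mbps.

24.3 Mbps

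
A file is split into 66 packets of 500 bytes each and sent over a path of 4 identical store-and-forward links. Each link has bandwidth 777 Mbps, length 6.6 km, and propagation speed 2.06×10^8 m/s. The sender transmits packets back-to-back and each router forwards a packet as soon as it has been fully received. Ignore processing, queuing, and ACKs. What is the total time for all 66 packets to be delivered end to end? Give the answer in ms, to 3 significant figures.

0.483 ms

Per-hop transmission t_tx = L/R = 4000/777000000 = 0.00514801 ms.
Per-hop propagation t_prop = 6600/206000000 = 0.0320388 ms.
Pipeline fill: first packet needs 4·t_tx to clear all hops; remaining 65 packets each add one t_tx.
Total = (4+66-1)·t_tx + 4·t_prop = 69·0.00514801 + 4·0.0320388 = 0.483 ms.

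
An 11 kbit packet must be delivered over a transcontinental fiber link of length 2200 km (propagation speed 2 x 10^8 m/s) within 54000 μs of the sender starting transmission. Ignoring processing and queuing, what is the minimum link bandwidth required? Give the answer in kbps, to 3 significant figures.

Propagation delay = 2200000 / 200000000 = 11000 μs.
Transmission budget = 54000 − 11000 = 43000 μs.
R ≥ L / t_tx = 11000 bits / 0.043 s = 256 kbps.

256 kbps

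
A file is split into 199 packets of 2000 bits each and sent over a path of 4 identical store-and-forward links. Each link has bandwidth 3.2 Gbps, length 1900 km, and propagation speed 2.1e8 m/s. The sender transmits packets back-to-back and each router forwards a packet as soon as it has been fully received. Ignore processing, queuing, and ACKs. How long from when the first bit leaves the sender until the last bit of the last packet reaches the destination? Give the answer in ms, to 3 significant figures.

36.3 ms

Per-hop transmission t_tx = L/R = 2000/3200000000 = 0.000625 ms.
Per-hop propagation t_prop = 1900000/210000000 = 9.04762 ms.
Pipeline fill: first packet needs 4·t_tx to clear all hops; remaining 198 packets each add one t_tx.
Total = (4+199-1)·t_tx + 4·t_prop = 202·0.000625 + 4·9.04762 = 36.3 ms.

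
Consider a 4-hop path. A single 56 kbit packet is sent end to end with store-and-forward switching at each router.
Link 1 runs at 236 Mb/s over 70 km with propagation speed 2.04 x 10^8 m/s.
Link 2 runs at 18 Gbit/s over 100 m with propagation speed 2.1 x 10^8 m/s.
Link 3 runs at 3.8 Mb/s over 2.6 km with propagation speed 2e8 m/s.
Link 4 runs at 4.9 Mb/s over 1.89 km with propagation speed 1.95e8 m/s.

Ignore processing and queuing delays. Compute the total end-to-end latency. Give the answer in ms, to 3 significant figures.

26.8 ms

L = 56000 bits.
Transmission delays (L/R per hop): 0.237288, 0.00311111, 14.7368, 11.4286 ms; sum = 26.4058 ms.
Propagation delays (d/s per hop): 0.343137, 0.00047619, 0.013, 0.00969231 ms; sum = 0.366306 ms.
End-to-end = 26.8 ms.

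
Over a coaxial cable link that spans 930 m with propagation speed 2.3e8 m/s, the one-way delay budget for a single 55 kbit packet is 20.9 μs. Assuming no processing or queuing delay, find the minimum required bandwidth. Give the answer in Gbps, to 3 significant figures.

3.26 Gbps

Propagation delay = 930 / 2.3e+08 = 4.04348 μs.
Transmission budget = 20.9 − 4.04348 = 16.8565 μs.
R ≥ L / t_tx = 55000 bits / 1.68565e-05 s = 3.26 Gbps.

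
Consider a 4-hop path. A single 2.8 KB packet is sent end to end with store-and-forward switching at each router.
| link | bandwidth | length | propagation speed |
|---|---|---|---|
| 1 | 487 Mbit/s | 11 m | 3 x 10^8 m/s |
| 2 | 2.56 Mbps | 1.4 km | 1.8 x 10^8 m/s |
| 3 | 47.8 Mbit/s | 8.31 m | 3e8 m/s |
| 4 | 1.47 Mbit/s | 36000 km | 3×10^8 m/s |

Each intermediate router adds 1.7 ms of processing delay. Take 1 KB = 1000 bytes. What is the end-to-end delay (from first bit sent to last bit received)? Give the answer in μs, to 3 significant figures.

150000 μs

L = 22400 bits.
Transmission delays (L/R per hop): 45.9959, 8750, 468.619, 15238.1 μs; sum = 24502.7 μs.
Propagation delays (d/s per hop): 0.0366667, 7.77778, 0.0277, 120000 μs; sum = 120008 μs.
Processing at 3 router(s): 3 × 1.7 ms = 5100 μs.
End-to-end = 150000 μs.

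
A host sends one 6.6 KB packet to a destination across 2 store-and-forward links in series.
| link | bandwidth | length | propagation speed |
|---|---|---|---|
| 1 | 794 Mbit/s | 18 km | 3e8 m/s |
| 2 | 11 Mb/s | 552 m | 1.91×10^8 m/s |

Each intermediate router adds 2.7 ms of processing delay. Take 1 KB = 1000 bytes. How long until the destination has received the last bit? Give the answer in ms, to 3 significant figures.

7.63 ms

L = 52800 bits.
Transmission delays (L/R per hop): 0.0664987, 4.8 ms; sum = 4.8665 ms.
Propagation delays (d/s per hop): 0.06, 0.00289005 ms; sum = 0.0628901 ms.
Processing at 1 router(s): 1 × 2.7 ms = 2.7 ms.
End-to-end = 7.63 ms.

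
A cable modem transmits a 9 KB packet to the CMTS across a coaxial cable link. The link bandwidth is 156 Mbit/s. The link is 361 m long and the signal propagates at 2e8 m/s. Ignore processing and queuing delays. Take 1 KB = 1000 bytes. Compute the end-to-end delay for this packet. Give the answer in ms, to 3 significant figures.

L = 72000 bits.
Transmission delay = L/R = 72000 / 156000000 = 0.461538 ms.
Propagation delay = d/s = 361 m / 200000000 m/s = 0.001805 ms.
Total = 0.463 ms.

0.463 ms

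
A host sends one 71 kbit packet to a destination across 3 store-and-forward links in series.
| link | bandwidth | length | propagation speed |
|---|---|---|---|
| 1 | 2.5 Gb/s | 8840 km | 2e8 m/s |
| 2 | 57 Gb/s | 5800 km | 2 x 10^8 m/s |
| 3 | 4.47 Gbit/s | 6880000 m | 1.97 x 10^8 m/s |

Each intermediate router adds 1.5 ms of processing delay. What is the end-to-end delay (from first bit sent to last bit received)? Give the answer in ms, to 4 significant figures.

L = 71000 bits.
Transmission delays (L/R per hop): 0.0284, 0.00124561, 0.0158837 ms; sum = 0.0455293 ms.
Propagation delays (d/s per hop): 44.2, 29, 34.9239 ms; sum = 108.124 ms.
Processing at 2 router(s): 2 × 1.5 ms = 3 ms.
End-to-end = 111.2 ms.

111.2 ms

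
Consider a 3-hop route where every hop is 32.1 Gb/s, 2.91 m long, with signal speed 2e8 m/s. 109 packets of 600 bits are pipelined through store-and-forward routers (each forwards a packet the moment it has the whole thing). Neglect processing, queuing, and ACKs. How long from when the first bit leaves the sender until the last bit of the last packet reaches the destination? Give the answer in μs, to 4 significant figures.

Per-hop transmission t_tx = L/R = 600/32100000000 = 0.0186916 μs.
Per-hop propagation t_prop = 2.91/200000000 = 0.01455 μs.
Pipeline fill: first packet needs 3·t_tx to clear all hops; remaining 108 packets each add one t_tx.
Total = (3+109-1)·t_tx + 3·t_prop = 111·0.0186916 + 3·0.01455 = 2.118 μs.

2.118 μs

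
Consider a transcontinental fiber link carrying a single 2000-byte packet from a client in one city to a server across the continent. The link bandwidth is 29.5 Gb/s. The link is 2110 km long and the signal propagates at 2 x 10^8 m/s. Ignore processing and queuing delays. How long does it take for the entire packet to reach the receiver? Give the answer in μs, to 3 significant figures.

L = 2000 × 8 = 16000 bits.
Transmission delay = L/R = 16000 / 29500000000 = 0.542373 μs.
Propagation delay = d/s = 2110000 m / 200000000 m/s = 10550 μs.
Total = 10600 μs.

10600 μs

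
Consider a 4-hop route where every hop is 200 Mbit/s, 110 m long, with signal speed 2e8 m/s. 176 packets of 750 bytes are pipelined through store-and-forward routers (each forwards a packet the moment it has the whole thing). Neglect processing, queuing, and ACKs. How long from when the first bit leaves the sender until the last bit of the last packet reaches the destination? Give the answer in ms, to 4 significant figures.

5.372 ms

Per-hop transmission t_tx = L/R = 6000/200000000 = 0.03 ms.
Per-hop propagation t_prop = 110/200000000 = 0.00055 ms.
Pipeline fill: first packet needs 4·t_tx to clear all hops; remaining 175 packets each add one t_tx.
Total = (4+176-1)·t_tx + 4·t_prop = 179·0.03 + 4·0.00055 = 5.372 ms.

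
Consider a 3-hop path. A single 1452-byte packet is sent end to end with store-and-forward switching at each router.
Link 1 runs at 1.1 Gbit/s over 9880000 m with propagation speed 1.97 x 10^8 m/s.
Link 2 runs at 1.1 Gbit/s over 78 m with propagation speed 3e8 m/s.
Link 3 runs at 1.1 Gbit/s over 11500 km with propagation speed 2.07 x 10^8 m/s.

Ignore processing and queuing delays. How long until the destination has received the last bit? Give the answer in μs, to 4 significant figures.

105700 μs

L = 1452 × 8 = 11616 bits.
Transmission delay per hop = L/R = 11616/1100000000 = 10.56 μs; 3 hops → 31.68 μs.
Propagation delays (d/s per hop): 50152.3, 0.26, 55555.6 μs; sum = 105708 μs.
End-to-end = 105700 μs.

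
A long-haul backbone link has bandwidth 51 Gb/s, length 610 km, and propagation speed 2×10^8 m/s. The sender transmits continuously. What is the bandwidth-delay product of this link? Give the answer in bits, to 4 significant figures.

155600000 bits

Propagation delay = 610000 / 200000000 = 0.00305 s.
BDP = R × t_prop = 51000000000 × 0.00305 = 155550000 bits.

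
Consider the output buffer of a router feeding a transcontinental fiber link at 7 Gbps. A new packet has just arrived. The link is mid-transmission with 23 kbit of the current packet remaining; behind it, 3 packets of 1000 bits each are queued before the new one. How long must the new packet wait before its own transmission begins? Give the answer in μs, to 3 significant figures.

Each queued packet: L/R = 1000/7000000000 = 0.142857 μs.
3 queued → 0.428571 μs.
Plus remaining 23000 bits of current packet: 3.28571 μs.
Queuing delay = 3.71 μs.

3.71 μs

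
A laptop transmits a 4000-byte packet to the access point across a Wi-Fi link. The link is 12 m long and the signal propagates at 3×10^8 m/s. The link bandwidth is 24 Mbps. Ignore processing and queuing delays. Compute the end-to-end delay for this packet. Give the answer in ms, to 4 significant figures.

L = 4000 × 8 = 32000 bits.
Transmission delay = L/R = 32000 / 24000000 = 1.33333 ms.
Propagation delay = d/s = 12 m / 300000000 m/s = 4e-05 ms.
Total = 1.333 ms.

1.333 ms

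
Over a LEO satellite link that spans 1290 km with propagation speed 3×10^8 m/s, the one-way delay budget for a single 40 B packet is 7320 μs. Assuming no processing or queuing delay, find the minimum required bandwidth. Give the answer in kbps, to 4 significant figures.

L = 320 bits.
Propagation delay = 1290000 / 300000000 = 4300 μs.
Transmission budget = 7320 − 4300 = 3020 μs.
R ≥ L / t_tx = 320 bits / 0.00302 s = 106.0 kbps.

106.0 kbps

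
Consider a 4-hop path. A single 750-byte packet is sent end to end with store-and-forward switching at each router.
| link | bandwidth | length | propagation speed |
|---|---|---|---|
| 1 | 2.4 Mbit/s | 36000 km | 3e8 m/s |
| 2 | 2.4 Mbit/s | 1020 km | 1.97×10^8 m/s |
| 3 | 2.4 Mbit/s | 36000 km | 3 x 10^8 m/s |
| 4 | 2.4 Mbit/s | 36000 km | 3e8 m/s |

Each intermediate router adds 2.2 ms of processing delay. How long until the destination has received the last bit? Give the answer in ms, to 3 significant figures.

L = 750 × 8 = 6000 bits.
Transmission delay per hop = L/R = 6000/2400000 = 2.5 ms; 4 hops → 10 ms.
Propagation delays (d/s per hop): 120, 5.17766, 120, 120 ms; sum = 365.178 ms.
Processing at 3 router(s): 3 × 2.2 ms = 6.6 ms.
End-to-end = 382 ms.

382 ms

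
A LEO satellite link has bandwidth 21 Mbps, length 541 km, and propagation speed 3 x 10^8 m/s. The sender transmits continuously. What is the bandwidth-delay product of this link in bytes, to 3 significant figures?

Propagation delay = 541000 / 300000000 = 0.00180333 s.
BDP = R × t_prop = 21000000 × 0.00180333 = 37870 bits.
In bytes: 37870/8 = 4730 bytes.

4730 bytes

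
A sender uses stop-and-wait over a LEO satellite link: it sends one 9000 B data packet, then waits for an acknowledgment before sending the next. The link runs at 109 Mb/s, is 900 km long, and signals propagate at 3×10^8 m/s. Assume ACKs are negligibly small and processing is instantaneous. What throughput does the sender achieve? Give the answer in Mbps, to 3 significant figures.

10.8 Mbps

t_tx = L/R = 72000/109000000 = 0.00066055 s.
t_prop = 900000/300000000 = 0.003 s; RTT = 0.006 s.
Cycle = t_tx + RTT = 0.00666055 s.
Throughput = L / cycle = 72000 / 0.00666055 = 10.8 Mbps.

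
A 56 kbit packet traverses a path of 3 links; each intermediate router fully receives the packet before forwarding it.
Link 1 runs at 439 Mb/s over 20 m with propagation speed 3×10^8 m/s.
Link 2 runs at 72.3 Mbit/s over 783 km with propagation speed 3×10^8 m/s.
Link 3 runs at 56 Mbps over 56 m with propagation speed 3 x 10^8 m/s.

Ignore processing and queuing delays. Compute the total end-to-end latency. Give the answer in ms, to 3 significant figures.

L = 56000 bits.
Transmission delays (L/R per hop): 0.127563, 0.77455, 1 ms; sum = 1.90211 ms.
Propagation delays (d/s per hop): 6.66667e-05, 2.61, 0.000186667 ms; sum = 2.61025 ms.
End-to-end = 4.51 ms.

4.51 ms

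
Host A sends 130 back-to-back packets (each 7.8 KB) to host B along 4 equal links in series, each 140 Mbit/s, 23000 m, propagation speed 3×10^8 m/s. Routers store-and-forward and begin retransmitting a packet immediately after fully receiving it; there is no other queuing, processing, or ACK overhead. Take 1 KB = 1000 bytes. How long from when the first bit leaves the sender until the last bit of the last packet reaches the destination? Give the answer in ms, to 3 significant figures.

Per-hop transmission t_tx = L/R = 62400/140000000 = 0.445714 ms.
Per-hop propagation t_prop = 23000/300000000 = 0.0766667 ms.
Pipeline fill: first packet needs 4·t_tx to clear all hops; remaining 129 packets each add one t_tx.
Total = (4+130-1)·t_tx + 4·t_prop = 133·0.445714 + 4·0.0766667 = 59.6 ms.

59.6 ms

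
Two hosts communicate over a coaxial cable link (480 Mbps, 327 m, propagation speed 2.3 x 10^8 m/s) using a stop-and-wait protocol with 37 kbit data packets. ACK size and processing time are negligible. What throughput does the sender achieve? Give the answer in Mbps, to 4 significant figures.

t_tx = L/R = 37000/480000000 = 7.70833e-05 s.
t_prop = 327/2.3e+08 = 1.42174e-06 s; RTT = 2.84348e-06 s.
Cycle = t_tx + RTT = 7.99268e-05 s.
Throughput = L / cycle = 37000 / 7.99268e-05 = 462.9 Mbps.

462.9 Mbps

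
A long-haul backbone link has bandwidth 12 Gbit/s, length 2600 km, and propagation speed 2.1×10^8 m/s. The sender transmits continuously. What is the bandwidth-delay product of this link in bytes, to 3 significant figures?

18600000 bytes

Propagation delay = 2600000 / 210000000 = 0.012381 s.
BDP = R × t_prop = 12000000000 × 0.012381 = 148571000 bits.
In bytes: 148571000/8 = 18600000 bytes.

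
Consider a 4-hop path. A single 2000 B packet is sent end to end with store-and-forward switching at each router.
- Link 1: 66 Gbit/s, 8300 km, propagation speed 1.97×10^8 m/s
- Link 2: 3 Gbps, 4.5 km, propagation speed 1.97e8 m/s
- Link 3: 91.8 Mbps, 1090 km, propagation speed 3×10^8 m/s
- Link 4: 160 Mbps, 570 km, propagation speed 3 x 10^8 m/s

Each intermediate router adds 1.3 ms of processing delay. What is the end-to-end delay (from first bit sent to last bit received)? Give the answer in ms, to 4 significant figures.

51.87 ms

L = 2000 × 8 = 16000 bits.
Transmission delays (L/R per hop): 0.000242424, 0.00533333, 0.174292, 0.1 ms; sum = 0.279868 ms.
Propagation delays (d/s per hop): 42.132, 0.0228426, 3.63333, 1.9 ms; sum = 47.6882 ms.
Processing at 3 router(s): 3 × 1.3 ms = 3.9 ms.
End-to-end = 51.87 ms.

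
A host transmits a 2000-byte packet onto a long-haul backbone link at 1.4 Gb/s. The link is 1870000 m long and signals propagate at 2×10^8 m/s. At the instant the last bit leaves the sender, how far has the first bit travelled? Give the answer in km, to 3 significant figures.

t_tx = L/R = 16000/1400000000 = 1.14286e-05 s.
Distance = s × t_tx = 200000000 × 1.14286e-05 = 2.29 km.

2.29 km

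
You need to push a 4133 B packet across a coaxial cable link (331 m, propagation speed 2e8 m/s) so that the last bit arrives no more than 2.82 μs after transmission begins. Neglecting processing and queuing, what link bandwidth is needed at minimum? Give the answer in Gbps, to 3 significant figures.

L = 33064 bits.
Propagation delay = 331 / 200000000 = 1.655 μs.
Transmission budget = 2.82 − 1.655 = 1.165 μs.
R ≥ L / t_tx = 33064 bits / 1.165e-06 s = 28.4 Gbps.

28.4 Gbps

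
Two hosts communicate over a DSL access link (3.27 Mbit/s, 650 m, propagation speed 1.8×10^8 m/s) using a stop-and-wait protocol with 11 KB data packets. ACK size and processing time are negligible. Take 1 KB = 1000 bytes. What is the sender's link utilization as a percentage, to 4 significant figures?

t_tx = L/R = 88000/3270000 = 0.0269113 s.
t_prop = 650/180000000 = 3.61111e-06 s; RTT = 7.22222e-06 s.
Cycle = t_tx + RTT = 0.0269185 s.
Utilization = t_tx / cycle = 0.0269113/0.0269185 = 99.97 %.

99.97 %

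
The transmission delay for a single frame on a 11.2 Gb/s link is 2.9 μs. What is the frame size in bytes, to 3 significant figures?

4060 bytes

L = R × t_tx = 11200000000 b/s × 2.9e-06 s = 32480 bits.
In bytes: 32480 / 8 = 4060 bytes.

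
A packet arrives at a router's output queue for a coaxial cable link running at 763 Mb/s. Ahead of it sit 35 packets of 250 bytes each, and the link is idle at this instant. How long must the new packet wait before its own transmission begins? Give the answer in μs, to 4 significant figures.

91.74 μs

Each queued packet: L/R = 2000/763000000 = 2.62123 μs.
35 queued → 91.7431 μs.
Queuing delay = 91.74 μs.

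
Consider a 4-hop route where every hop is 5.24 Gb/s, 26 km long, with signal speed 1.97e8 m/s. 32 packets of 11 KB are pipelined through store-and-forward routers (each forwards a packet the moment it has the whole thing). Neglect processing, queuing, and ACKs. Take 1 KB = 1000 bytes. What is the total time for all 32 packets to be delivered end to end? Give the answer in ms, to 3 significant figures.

Per-hop transmission t_tx = L/R = 88000/5240000000 = 0.0167939 ms.
Per-hop propagation t_prop = 26000/197000000 = 0.13198 ms.
Pipeline fill: first packet needs 4·t_tx to clear all hops; remaining 31 packets each add one t_tx.
Total = (4+32-1)·t_tx + 4·t_prop = 35·0.0167939 + 4·0.13198 = 1.12 ms.

1.12 ms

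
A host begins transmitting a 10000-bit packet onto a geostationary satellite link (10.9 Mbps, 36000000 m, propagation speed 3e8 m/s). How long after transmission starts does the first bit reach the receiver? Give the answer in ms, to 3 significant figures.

120 ms

First bit experiences only propagation delay: d/s = 36000000/300000000 = 120 ms.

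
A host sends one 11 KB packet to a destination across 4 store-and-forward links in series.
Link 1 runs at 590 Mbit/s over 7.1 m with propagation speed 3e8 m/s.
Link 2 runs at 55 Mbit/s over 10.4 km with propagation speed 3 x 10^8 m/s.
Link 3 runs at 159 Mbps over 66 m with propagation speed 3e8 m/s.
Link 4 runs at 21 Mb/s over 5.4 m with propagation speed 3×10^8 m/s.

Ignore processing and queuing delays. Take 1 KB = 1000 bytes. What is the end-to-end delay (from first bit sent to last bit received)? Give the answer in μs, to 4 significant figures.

6528 μs

L = 88000 bits.
Transmission delays (L/R per hop): 149.153, 1600, 553.459, 4190.48 μs; sum = 6493.09 μs.
Propagation delays (d/s per hop): 0.0236667, 34.6667, 0.22, 0.018 μs; sum = 34.9283 μs.
End-to-end = 6528 μs.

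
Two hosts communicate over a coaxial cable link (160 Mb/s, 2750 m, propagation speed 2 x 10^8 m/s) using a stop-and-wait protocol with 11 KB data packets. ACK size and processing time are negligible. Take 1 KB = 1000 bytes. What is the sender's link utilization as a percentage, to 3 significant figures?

95.2 %

t_tx = L/R = 88000/160000000 = 0.00055 s.
t_prop = 2750/200000000 = 1.375e-05 s; RTT = 2.75e-05 s.
Cycle = t_tx + RTT = 0.0005775 s.
Utilization = t_tx / cycle = 0.00055/0.0005775 = 95.2 %.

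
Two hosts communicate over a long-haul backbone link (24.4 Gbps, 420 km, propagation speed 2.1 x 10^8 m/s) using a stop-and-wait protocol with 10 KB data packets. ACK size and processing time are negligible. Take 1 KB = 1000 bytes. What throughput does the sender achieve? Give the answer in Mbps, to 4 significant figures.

19.98 Mbps

t_tx = L/R = 80000/24400000000 = 3.27869e-06 s.
t_prop = 420000/210000000 = 0.002 s; RTT = 0.004 s.
Cycle = t_tx + RTT = 0.00400328 s.
Throughput = L / cycle = 80000 / 0.00400328 = 19.98 Mbps.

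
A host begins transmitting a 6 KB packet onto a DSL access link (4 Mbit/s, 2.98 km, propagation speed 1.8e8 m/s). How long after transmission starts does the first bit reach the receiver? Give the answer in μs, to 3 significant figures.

First bit experiences only propagation delay: d/s = 2980/180000000 = 16.6 μs.

16.6 μs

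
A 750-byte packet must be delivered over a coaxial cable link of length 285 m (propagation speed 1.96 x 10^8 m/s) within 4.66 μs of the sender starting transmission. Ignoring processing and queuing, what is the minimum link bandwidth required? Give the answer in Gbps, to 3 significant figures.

L = 6000 bits.
Propagation delay = 285 / 196000000 = 1.45408 μs.
Transmission budget = 4.66 − 1.45408 = 3.20592 μs.
R ≥ L / t_tx = 6000 bits / 3.20592e-06 s = 1.87 Gbps.

1.87 Gbps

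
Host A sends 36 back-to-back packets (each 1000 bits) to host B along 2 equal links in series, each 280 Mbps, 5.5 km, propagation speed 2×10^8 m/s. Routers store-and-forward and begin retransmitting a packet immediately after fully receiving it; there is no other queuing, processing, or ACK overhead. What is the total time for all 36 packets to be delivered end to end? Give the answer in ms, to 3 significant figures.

Per-hop transmission t_tx = L/R = 1000/280000000 = 0.00357143 ms.
Per-hop propagation t_prop = 5500/200000000 = 0.0275 ms.
Pipeline fill: first packet needs 2·t_tx to clear all hops; remaining 35 packets each add one t_tx.
Total = (2+36-1)·t_tx + 2·t_prop = 37·0.00357143 + 2·0.0275 = 0.187 ms.

0.187 ms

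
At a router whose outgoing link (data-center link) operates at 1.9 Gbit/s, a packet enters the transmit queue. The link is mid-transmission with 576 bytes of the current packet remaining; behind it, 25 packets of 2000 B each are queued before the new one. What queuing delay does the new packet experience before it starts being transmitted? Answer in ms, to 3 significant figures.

0.213 ms

Each queued packet: L/R = 16000/1900000000 = 0.00842105 ms.
25 queued → 0.210526 ms.
Plus remaining 4608 bits of current packet: 0.00242526 ms.
Queuing delay = 0.213 ms.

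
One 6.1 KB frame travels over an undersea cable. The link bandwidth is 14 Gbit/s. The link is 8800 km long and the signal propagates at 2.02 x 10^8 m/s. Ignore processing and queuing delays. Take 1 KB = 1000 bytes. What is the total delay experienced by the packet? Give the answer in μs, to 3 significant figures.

43600 μs

L = 48800 bits.
Transmission delay = L/R = 48800 / 14000000000 = 3.48571 μs.
Propagation delay = d/s = 8800000 m / 202000000 m/s = 43564.4 μs.
Total = 43600 μs.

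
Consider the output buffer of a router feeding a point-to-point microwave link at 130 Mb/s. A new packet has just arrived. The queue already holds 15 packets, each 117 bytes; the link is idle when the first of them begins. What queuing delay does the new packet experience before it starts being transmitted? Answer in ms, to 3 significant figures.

0.108 ms

Each queued packet: L/R = 936/130000000 = 0.0072 ms.
15 queued → 0.108 ms.
Queuing delay = 0.108 ms.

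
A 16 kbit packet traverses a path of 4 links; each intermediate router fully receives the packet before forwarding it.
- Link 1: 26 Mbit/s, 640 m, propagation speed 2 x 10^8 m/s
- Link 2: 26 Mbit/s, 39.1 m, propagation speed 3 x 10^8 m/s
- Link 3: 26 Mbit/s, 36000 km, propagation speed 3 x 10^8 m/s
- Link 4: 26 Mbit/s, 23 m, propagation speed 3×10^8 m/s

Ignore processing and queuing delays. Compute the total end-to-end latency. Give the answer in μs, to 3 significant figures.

L = 16000 bits.
Transmission delay per hop = L/R = 16000/26000000 = 615.385 μs; 4 hops → 2461.54 μs.
Propagation delays (d/s per hop): 3.2, 0.130333, 120000, 0.0766667 μs; sum = 120003 μs.
End-to-end = 122000 μs.

122000 μs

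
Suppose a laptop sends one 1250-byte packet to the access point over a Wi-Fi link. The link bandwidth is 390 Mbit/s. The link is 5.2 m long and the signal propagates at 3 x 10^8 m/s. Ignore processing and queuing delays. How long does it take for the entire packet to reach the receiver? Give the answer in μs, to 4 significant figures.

25.66 μs

L = 1250 × 8 = 10000 bits.
Transmission delay = L/R = 10000 / 390000000 = 25.641 μs.
Propagation delay = d/s = 5.2 m / 300000000 m/s = 0.0173333 μs.
Total = 25.66 μs.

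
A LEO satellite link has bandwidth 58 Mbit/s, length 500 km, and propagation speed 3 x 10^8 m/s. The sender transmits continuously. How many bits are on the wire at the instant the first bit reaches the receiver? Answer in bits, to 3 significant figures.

Propagation delay = 500000 / 300000000 = 0.00166667 s.
BDP = R × t_prop = 58000000 × 0.00166667 = 96666.7 bits.

96700 bits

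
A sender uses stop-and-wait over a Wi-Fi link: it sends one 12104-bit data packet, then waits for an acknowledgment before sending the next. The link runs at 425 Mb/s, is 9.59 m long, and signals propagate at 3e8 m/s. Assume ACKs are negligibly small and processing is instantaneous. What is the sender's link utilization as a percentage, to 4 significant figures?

t_tx = L/R = 12104/425000000 = 2.848e-05 s.
t_prop = 9.59/300000000 = 3.19667e-08 s; RTT = 6.39333e-08 s.
Cycle = t_tx + RTT = 2.85439e-05 s.
Utilization = t_tx / cycle = 2.848e-05/2.85439e-05 = 99.78 %.

99.78 %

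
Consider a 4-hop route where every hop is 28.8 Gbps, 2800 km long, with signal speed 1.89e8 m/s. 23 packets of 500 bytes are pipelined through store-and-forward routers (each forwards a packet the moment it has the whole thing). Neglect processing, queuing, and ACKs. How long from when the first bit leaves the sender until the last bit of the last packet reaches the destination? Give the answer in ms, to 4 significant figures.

59.26 ms

Per-hop transmission t_tx = L/R = 4000/28800000000 = 0.000138889 ms.
Per-hop propagation t_prop = 2800000/189000000 = 14.8148 ms.
Pipeline fill: first packet needs 4·t_tx to clear all hops; remaining 22 packets each add one t_tx.
Total = (4+23-1)·t_tx + 4·t_prop = 26·0.000138889 + 4·14.8148 = 59.26 ms.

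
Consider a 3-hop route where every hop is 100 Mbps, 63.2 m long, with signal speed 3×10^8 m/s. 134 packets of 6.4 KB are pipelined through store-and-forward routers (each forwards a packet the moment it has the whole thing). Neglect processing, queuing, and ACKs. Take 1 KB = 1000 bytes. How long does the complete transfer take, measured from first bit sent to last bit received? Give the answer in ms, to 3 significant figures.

Per-hop transmission t_tx = L/R = 51200/100000000 = 0.512 ms.
Per-hop propagation t_prop = 63.2/300000000 = 0.000210667 ms.
Pipeline fill: first packet needs 3·t_tx to clear all hops; remaining 133 packets each add one t_tx.
Total = (3+134-1)·t_tx + 3·t_prop = 136·0.512 + 3·0.000210667 = 69.6 ms.

69.6 ms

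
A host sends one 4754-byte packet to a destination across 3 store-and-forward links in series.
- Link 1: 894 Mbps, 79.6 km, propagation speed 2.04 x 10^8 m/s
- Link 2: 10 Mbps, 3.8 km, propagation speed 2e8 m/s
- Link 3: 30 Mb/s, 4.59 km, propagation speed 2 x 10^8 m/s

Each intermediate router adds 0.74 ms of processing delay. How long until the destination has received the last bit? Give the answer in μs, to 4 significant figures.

7026 μs

L = 4754 × 8 = 38032 bits.
Transmission delays (L/R per hop): 42.5414, 3803.2, 1267.73 μs; sum = 5113.47 μs.
Propagation delays (d/s per hop): 390.196, 19, 22.95 μs; sum = 432.146 μs.
Processing at 2 router(s): 2 × 0.74 ms = 1480 μs.
End-to-end = 7026 μs.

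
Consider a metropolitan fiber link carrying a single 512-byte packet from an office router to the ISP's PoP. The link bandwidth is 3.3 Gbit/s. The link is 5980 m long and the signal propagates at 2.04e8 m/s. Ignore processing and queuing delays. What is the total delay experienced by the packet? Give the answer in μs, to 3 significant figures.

L = 512 × 8 = 4096 bits.
Transmission delay = L/R = 4096 / 3300000000 = 1.24121 μs.
Propagation delay = d/s = 5980 m / 204000000 m/s = 29.3137 μs.
Total = 30.6 μs.

30.6 μs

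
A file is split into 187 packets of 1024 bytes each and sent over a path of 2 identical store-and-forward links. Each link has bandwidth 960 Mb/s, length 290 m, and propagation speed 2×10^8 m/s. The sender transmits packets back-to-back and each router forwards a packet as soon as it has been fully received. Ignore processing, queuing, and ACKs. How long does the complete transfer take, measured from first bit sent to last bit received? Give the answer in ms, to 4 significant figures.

1.607 ms

Per-hop transmission t_tx = L/R = 8192/960000000 = 0.00853333 ms.
Per-hop propagation t_prop = 290/200000000 = 0.00145 ms.
Pipeline fill: first packet needs 2·t_tx to clear all hops; remaining 186 packets each add one t_tx.
Total = (2+187-1)·t_tx + 2·t_prop = 188·0.00853333 + 2·0.00145 = 1.607 ms.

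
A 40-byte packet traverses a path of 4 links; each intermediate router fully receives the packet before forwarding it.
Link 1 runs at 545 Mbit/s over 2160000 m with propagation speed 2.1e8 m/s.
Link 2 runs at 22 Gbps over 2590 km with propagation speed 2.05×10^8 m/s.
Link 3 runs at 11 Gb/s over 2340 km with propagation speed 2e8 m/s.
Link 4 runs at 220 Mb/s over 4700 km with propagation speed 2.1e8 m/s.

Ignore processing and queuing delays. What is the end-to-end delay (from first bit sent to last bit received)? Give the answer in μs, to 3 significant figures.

L = 40 × 8 = 320 bits.
Transmission delays (L/R per hop): 0.587156, 0.0145455, 0.0290909, 1.45455 μs; sum = 2.08534 μs.
Propagation delays (d/s per hop): 10285.7, 12634.1, 11700, 22381 μs; sum = 57000.8 μs.
End-to-end = 57000 μs.

57000 μs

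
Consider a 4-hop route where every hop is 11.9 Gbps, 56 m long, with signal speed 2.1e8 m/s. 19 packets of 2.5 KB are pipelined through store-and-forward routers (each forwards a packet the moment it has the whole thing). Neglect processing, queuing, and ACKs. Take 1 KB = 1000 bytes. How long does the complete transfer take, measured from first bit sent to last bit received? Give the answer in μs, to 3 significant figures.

38.0 μs

Per-hop transmission t_tx = L/R = 20000/11900000000 = 1.68067 μs.
Per-hop propagation t_prop = 56/210000000 = 0.266667 μs.
Pipeline fill: first packet needs 4·t_tx to clear all hops; remaining 18 packets each add one t_tx.
Total = (4+19-1)·t_tx + 4·t_prop = 22·1.68067 + 4·0.266667 = 38.0 μs.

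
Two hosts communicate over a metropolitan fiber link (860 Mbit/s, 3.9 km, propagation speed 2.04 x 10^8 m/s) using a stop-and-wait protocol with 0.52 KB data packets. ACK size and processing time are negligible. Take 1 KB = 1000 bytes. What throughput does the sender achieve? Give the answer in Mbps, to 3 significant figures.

96.6 Mbps

t_tx = L/R = 4160/860000000 = 4.83721e-06 s.
t_prop = 3900/204000000 = 1.91176e-05 s; RTT = 3.82353e-05 s.
Cycle = t_tx + RTT = 4.30725e-05 s.
Throughput = L / cycle = 4160 / 4.30725e-05 = 96.6 Mbps.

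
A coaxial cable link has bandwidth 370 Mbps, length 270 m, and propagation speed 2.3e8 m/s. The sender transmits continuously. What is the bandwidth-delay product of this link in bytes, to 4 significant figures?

54.29 bytes

Propagation delay = 270 / 2.3e+08 = 1.17391e-06 s.
BDP = R × t_prop = 370000000 × 1.17391e-06 = 434.348 bits.
In bytes: 434.348/8 = 54.29 bytes.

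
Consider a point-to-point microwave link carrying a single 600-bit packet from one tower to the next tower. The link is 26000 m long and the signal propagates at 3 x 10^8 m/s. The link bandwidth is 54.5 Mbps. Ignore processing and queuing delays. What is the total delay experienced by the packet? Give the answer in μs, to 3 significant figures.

97.7 μs

Transmission delay = L/R = 600 / 54500000 = 11.0092 μs.
Propagation delay = d/s = 26000 m / 300000000 m/s = 86.6667 μs.
Total = 97.7 μs.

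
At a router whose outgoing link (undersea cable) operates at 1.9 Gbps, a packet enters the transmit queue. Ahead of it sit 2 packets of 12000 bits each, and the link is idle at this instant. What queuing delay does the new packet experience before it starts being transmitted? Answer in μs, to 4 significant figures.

12.63 μs

Each queued packet: L/R = 12000/1900000000 = 6.31579 μs.
2 queued → 12.6316 μs.
Queuing delay = 12.63 μs.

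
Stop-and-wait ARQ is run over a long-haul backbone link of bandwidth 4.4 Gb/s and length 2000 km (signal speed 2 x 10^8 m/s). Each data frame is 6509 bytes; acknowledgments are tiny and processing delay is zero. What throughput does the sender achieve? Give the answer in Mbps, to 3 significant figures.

t_tx = L/R = 52072/4400000000 = 1.18345e-05 s.
t_prop = 2000000/200000000 = 0.01 s; RTT = 0.02 s.
Cycle = t_tx + RTT = 0.0200118 s.
Throughput = L / cycle = 52072 / 0.0200118 = 2.60 Mbps.

2.60 Mbps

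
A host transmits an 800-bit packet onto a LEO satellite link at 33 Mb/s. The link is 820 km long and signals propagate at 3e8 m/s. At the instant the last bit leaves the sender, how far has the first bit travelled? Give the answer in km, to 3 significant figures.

t_tx = L/R = 800/33000000 = 2.42424e-05 s.
Distance = s × t_tx = 300000000 × 2.42424e-05 = 7.27 km.

7.27 km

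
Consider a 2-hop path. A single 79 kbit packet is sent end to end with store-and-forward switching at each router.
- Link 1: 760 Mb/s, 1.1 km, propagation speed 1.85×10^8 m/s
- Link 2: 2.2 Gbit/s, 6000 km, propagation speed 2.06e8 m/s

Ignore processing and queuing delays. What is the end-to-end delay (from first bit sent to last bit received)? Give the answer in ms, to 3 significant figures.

29.3 ms

L = 79000 bits.
Transmission delays (L/R per hop): 0.103947, 0.0359091 ms; sum = 0.139856 ms.
Propagation delays (d/s per hop): 0.00594595, 29.1262 ms; sum = 29.1322 ms.
End-to-end = 29.3 ms.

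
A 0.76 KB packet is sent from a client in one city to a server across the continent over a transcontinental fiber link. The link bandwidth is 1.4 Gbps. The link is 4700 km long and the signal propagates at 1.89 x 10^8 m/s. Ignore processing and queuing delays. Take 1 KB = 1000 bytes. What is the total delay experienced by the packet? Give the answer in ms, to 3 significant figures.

24.9 ms

L = 6080 bits.
Transmission delay = L/R = 6080 / 1400000000 = 0.00434286 ms.
Propagation delay = d/s = 4700000 m / 189000000 m/s = 24.8677 ms.
Total = 24.9 ms.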